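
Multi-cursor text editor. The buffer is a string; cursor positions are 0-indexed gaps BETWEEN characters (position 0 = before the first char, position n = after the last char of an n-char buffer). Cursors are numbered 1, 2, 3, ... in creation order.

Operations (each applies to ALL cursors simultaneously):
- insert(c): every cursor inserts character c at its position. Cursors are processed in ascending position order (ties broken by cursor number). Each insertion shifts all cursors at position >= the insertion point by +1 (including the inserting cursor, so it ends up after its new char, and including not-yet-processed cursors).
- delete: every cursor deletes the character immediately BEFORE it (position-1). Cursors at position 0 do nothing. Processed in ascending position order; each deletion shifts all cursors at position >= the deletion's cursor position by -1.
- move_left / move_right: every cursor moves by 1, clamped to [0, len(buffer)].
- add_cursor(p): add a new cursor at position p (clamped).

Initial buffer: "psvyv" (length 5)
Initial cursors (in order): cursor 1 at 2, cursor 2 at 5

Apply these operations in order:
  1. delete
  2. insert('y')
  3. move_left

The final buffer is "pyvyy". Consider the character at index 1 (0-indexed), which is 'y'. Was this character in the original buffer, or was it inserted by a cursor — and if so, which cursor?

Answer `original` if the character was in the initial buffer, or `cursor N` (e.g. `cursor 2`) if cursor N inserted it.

After op 1 (delete): buffer="pvy" (len 3), cursors c1@1 c2@3, authorship ...
After op 2 (insert('y')): buffer="pyvyy" (len 5), cursors c1@2 c2@5, authorship .1..2
After op 3 (move_left): buffer="pyvyy" (len 5), cursors c1@1 c2@4, authorship .1..2
Authorship (.=original, N=cursor N): . 1 . . 2
Index 1: author = 1

Answer: cursor 1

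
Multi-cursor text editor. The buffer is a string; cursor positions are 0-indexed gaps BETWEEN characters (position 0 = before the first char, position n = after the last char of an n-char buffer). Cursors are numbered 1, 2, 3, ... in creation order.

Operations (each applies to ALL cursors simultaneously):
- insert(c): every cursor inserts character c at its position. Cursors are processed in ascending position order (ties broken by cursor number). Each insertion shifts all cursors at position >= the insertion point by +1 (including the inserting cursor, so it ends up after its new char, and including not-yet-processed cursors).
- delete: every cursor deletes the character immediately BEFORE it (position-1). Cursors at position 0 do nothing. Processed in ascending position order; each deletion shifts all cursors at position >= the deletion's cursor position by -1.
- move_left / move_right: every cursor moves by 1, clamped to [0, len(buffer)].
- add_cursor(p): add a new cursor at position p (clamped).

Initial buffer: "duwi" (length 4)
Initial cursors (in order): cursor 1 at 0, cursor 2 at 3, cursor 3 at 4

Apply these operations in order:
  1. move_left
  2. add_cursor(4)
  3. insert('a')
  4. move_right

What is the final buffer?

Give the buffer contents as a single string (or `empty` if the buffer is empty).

Answer: aduawaia

Derivation:
After op 1 (move_left): buffer="duwi" (len 4), cursors c1@0 c2@2 c3@3, authorship ....
After op 2 (add_cursor(4)): buffer="duwi" (len 4), cursors c1@0 c2@2 c3@3 c4@4, authorship ....
After op 3 (insert('a')): buffer="aduawaia" (len 8), cursors c1@1 c2@4 c3@6 c4@8, authorship 1..2.3.4
After op 4 (move_right): buffer="aduawaia" (len 8), cursors c1@2 c2@5 c3@7 c4@8, authorship 1..2.3.4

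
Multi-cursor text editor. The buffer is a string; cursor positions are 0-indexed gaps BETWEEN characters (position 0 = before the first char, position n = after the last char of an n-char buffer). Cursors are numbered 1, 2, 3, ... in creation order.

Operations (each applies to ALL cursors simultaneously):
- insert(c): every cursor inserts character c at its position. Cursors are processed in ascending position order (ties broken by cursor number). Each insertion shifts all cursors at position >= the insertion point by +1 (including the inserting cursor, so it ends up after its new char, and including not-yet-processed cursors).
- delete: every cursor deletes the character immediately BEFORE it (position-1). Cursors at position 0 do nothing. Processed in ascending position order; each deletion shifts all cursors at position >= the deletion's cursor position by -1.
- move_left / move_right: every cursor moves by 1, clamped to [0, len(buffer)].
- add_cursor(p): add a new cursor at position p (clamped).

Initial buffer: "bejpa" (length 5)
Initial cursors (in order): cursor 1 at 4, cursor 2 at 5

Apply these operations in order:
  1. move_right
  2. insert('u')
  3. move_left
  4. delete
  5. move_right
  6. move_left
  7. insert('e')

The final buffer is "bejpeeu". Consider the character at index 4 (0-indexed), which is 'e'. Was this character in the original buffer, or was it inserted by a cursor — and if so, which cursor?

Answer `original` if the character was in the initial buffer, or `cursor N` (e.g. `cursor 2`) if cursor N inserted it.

After op 1 (move_right): buffer="bejpa" (len 5), cursors c1@5 c2@5, authorship .....
After op 2 (insert('u')): buffer="bejpauu" (len 7), cursors c1@7 c2@7, authorship .....12
After op 3 (move_left): buffer="bejpauu" (len 7), cursors c1@6 c2@6, authorship .....12
After op 4 (delete): buffer="bejpu" (len 5), cursors c1@4 c2@4, authorship ....2
After op 5 (move_right): buffer="bejpu" (len 5), cursors c1@5 c2@5, authorship ....2
After op 6 (move_left): buffer="bejpu" (len 5), cursors c1@4 c2@4, authorship ....2
After op 7 (insert('e')): buffer="bejpeeu" (len 7), cursors c1@6 c2@6, authorship ....122
Authorship (.=original, N=cursor N): . . . . 1 2 2
Index 4: author = 1

Answer: cursor 1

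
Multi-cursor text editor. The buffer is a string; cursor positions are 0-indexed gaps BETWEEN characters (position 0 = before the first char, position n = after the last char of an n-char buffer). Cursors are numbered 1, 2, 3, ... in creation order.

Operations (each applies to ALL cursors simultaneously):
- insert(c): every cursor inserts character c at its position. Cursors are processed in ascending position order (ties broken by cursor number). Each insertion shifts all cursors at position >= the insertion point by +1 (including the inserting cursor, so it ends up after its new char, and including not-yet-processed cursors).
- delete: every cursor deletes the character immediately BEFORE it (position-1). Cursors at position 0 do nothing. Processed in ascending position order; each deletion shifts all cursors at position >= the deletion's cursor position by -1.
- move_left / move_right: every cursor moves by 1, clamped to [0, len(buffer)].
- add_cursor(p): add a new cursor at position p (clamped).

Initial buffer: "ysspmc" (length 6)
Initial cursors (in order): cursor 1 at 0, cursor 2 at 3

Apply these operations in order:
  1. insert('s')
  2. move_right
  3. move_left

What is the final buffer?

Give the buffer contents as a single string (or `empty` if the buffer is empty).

Answer: syssspmc

Derivation:
After op 1 (insert('s')): buffer="syssspmc" (len 8), cursors c1@1 c2@5, authorship 1...2...
After op 2 (move_right): buffer="syssspmc" (len 8), cursors c1@2 c2@6, authorship 1...2...
After op 3 (move_left): buffer="syssspmc" (len 8), cursors c1@1 c2@5, authorship 1...2...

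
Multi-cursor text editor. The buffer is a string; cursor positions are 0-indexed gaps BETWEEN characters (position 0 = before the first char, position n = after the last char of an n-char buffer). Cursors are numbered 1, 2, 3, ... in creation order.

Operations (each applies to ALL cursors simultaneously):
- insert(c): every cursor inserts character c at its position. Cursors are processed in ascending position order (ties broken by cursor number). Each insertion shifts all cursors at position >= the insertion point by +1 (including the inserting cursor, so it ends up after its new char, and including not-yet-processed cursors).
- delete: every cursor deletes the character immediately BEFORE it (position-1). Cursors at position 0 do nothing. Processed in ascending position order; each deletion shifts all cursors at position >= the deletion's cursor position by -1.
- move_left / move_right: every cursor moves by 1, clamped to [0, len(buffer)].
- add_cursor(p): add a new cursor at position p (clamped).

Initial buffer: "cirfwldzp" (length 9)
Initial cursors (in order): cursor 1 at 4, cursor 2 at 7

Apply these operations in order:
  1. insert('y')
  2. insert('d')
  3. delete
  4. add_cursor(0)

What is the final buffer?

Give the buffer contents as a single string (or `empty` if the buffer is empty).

After op 1 (insert('y')): buffer="cirfywldyzp" (len 11), cursors c1@5 c2@9, authorship ....1...2..
After op 2 (insert('d')): buffer="cirfydwldydzp" (len 13), cursors c1@6 c2@11, authorship ....11...22..
After op 3 (delete): buffer="cirfywldyzp" (len 11), cursors c1@5 c2@9, authorship ....1...2..
After op 4 (add_cursor(0)): buffer="cirfywldyzp" (len 11), cursors c3@0 c1@5 c2@9, authorship ....1...2..

Answer: cirfywldyzp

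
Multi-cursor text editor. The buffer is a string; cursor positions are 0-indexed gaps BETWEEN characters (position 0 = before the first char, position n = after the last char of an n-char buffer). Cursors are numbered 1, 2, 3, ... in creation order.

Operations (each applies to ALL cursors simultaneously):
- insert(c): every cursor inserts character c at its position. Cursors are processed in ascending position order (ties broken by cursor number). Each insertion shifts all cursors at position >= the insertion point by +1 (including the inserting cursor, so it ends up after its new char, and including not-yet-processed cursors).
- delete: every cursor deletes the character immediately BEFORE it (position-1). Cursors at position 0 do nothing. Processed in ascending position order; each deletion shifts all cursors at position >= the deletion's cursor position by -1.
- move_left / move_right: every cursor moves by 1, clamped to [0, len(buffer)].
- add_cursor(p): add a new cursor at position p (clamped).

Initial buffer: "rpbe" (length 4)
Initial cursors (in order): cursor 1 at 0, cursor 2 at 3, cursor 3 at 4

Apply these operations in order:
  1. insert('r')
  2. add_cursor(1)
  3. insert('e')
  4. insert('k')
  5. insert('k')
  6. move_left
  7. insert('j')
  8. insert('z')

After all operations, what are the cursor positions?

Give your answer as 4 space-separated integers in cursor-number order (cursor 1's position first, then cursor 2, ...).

Answer: 10 19 26 10

Derivation:
After op 1 (insert('r')): buffer="rrpbrer" (len 7), cursors c1@1 c2@5 c3@7, authorship 1...2.3
After op 2 (add_cursor(1)): buffer="rrpbrer" (len 7), cursors c1@1 c4@1 c2@5 c3@7, authorship 1...2.3
After op 3 (insert('e')): buffer="reerpbreere" (len 11), cursors c1@3 c4@3 c2@8 c3@11, authorship 114...22.33
After op 4 (insert('k')): buffer="reekkrpbrekerek" (len 15), cursors c1@5 c4@5 c2@11 c3@15, authorship 11414...222.333
After op 5 (insert('k')): buffer="reekkkkrpbrekkerekk" (len 19), cursors c1@7 c4@7 c2@14 c3@19, authorship 1141414...2222.3333
After op 6 (move_left): buffer="reekkkkrpbrekkerekk" (len 19), cursors c1@6 c4@6 c2@13 c3@18, authorship 1141414...2222.3333
After op 7 (insert('j')): buffer="reekkkjjkrpbrekjkerekjk" (len 23), cursors c1@8 c4@8 c2@16 c3@22, authorship 114141144...22222.33333
After op 8 (insert('z')): buffer="reekkkjjzzkrpbrekjzkerekjzk" (len 27), cursors c1@10 c4@10 c2@19 c3@26, authorship 11414114144...222222.333333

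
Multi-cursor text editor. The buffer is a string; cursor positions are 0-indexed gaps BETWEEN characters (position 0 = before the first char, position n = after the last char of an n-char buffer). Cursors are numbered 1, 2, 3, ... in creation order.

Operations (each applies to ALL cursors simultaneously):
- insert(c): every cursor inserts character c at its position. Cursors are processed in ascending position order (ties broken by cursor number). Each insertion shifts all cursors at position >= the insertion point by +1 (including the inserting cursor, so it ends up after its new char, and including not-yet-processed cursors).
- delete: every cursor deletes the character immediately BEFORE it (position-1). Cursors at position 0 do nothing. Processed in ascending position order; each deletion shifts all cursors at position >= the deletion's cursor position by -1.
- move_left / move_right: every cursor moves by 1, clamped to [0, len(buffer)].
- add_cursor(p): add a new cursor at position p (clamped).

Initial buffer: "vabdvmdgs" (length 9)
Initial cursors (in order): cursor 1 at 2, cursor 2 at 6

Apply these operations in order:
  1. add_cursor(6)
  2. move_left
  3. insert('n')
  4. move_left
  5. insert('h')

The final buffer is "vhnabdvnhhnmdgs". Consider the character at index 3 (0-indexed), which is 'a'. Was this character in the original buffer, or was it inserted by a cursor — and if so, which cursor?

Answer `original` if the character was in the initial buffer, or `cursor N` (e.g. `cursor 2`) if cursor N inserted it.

After op 1 (add_cursor(6)): buffer="vabdvmdgs" (len 9), cursors c1@2 c2@6 c3@6, authorship .........
After op 2 (move_left): buffer="vabdvmdgs" (len 9), cursors c1@1 c2@5 c3@5, authorship .........
After op 3 (insert('n')): buffer="vnabdvnnmdgs" (len 12), cursors c1@2 c2@8 c3@8, authorship .1....23....
After op 4 (move_left): buffer="vnabdvnnmdgs" (len 12), cursors c1@1 c2@7 c3@7, authorship .1....23....
After op 5 (insert('h')): buffer="vhnabdvnhhnmdgs" (len 15), cursors c1@2 c2@10 c3@10, authorship .11....2233....
Authorship (.=original, N=cursor N): . 1 1 . . . . 2 2 3 3 . . . .
Index 3: author = original

Answer: original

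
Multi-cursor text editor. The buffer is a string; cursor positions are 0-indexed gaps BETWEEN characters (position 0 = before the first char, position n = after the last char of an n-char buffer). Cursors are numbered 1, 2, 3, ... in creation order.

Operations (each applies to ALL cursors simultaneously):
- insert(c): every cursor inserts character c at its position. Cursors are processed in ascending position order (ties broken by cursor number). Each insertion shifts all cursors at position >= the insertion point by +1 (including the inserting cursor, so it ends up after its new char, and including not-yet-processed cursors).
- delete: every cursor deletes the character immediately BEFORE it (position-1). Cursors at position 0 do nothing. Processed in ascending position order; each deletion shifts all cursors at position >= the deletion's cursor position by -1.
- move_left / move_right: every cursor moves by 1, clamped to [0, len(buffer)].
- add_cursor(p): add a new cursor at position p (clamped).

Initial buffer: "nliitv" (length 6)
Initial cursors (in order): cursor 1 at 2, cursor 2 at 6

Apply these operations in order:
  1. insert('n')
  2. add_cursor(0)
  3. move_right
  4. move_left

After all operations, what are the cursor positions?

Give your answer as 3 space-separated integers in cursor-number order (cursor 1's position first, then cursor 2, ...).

Answer: 3 7 0

Derivation:
After op 1 (insert('n')): buffer="nlniitvn" (len 8), cursors c1@3 c2@8, authorship ..1....2
After op 2 (add_cursor(0)): buffer="nlniitvn" (len 8), cursors c3@0 c1@3 c2@8, authorship ..1....2
After op 3 (move_right): buffer="nlniitvn" (len 8), cursors c3@1 c1@4 c2@8, authorship ..1....2
After op 4 (move_left): buffer="nlniitvn" (len 8), cursors c3@0 c1@3 c2@7, authorship ..1....2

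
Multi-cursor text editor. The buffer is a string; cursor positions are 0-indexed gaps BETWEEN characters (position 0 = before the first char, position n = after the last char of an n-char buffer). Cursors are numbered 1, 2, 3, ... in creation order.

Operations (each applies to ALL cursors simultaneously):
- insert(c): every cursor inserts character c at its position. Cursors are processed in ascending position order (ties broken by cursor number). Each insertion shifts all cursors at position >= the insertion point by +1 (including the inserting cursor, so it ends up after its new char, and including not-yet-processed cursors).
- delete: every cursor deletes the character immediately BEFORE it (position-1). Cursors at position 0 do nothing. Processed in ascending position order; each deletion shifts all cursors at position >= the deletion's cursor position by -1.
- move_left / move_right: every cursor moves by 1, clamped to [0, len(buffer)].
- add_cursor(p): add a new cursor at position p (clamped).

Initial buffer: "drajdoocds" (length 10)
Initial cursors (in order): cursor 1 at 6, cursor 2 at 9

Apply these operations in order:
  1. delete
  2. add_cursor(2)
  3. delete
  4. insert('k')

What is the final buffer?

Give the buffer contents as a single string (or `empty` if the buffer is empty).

Answer: dkajkoks

Derivation:
After op 1 (delete): buffer="drajdocs" (len 8), cursors c1@5 c2@7, authorship ........
After op 2 (add_cursor(2)): buffer="drajdocs" (len 8), cursors c3@2 c1@5 c2@7, authorship ........
After op 3 (delete): buffer="dajos" (len 5), cursors c3@1 c1@3 c2@4, authorship .....
After op 4 (insert('k')): buffer="dkajkoks" (len 8), cursors c3@2 c1@5 c2@7, authorship .3..1.2.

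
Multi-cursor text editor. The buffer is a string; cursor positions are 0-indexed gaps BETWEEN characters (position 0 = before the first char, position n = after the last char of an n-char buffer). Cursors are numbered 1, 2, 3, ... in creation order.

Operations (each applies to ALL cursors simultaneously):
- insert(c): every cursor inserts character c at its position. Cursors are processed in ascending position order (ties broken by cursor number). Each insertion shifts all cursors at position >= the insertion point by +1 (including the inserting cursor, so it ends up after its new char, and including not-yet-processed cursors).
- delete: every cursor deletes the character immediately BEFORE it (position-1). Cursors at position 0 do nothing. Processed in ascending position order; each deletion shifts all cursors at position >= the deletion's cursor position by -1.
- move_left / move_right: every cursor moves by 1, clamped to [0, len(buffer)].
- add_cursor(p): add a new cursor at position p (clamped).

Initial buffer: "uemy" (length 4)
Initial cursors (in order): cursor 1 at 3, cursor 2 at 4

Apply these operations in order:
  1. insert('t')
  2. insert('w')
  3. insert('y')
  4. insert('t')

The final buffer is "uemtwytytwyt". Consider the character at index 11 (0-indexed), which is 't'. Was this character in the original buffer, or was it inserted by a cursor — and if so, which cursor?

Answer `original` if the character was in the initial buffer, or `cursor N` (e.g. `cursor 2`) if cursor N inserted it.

Answer: cursor 2

Derivation:
After op 1 (insert('t')): buffer="uemtyt" (len 6), cursors c1@4 c2@6, authorship ...1.2
After op 2 (insert('w')): buffer="uemtwytw" (len 8), cursors c1@5 c2@8, authorship ...11.22
After op 3 (insert('y')): buffer="uemtwyytwy" (len 10), cursors c1@6 c2@10, authorship ...111.222
After op 4 (insert('t')): buffer="uemtwytytwyt" (len 12), cursors c1@7 c2@12, authorship ...1111.2222
Authorship (.=original, N=cursor N): . . . 1 1 1 1 . 2 2 2 2
Index 11: author = 2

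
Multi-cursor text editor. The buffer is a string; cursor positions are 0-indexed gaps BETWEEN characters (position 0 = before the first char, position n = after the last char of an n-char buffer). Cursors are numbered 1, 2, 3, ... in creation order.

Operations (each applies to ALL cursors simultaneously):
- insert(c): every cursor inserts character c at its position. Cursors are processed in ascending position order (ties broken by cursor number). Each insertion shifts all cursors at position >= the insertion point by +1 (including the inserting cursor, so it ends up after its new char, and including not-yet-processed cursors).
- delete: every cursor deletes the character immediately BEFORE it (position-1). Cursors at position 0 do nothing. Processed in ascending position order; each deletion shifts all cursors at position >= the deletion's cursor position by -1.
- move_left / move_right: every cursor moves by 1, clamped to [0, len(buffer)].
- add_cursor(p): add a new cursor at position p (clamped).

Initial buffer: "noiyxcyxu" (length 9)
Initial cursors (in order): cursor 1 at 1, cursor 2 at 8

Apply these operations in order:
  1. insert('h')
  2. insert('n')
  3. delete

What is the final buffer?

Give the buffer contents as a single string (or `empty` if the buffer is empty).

After op 1 (insert('h')): buffer="nhoiyxcyxhu" (len 11), cursors c1@2 c2@10, authorship .1.......2.
After op 2 (insert('n')): buffer="nhnoiyxcyxhnu" (len 13), cursors c1@3 c2@12, authorship .11.......22.
After op 3 (delete): buffer="nhoiyxcyxhu" (len 11), cursors c1@2 c2@10, authorship .1.......2.

Answer: nhoiyxcyxhu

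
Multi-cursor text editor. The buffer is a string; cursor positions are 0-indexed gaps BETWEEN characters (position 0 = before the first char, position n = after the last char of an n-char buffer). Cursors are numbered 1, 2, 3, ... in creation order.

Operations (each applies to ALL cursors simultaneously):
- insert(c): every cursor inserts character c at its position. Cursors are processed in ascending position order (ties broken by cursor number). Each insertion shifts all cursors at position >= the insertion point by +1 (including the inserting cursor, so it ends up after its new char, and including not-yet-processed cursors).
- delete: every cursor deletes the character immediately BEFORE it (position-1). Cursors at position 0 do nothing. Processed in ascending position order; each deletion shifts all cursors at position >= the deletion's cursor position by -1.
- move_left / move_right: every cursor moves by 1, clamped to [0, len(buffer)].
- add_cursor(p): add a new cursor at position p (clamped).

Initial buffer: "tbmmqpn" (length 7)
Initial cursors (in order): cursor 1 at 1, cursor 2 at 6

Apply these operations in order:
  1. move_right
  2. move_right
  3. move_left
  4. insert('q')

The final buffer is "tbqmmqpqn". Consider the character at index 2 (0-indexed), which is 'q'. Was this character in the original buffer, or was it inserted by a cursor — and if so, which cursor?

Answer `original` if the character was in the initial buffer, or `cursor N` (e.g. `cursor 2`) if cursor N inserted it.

After op 1 (move_right): buffer="tbmmqpn" (len 7), cursors c1@2 c2@7, authorship .......
After op 2 (move_right): buffer="tbmmqpn" (len 7), cursors c1@3 c2@7, authorship .......
After op 3 (move_left): buffer="tbmmqpn" (len 7), cursors c1@2 c2@6, authorship .......
After op 4 (insert('q')): buffer="tbqmmqpqn" (len 9), cursors c1@3 c2@8, authorship ..1....2.
Authorship (.=original, N=cursor N): . . 1 . . . . 2 .
Index 2: author = 1

Answer: cursor 1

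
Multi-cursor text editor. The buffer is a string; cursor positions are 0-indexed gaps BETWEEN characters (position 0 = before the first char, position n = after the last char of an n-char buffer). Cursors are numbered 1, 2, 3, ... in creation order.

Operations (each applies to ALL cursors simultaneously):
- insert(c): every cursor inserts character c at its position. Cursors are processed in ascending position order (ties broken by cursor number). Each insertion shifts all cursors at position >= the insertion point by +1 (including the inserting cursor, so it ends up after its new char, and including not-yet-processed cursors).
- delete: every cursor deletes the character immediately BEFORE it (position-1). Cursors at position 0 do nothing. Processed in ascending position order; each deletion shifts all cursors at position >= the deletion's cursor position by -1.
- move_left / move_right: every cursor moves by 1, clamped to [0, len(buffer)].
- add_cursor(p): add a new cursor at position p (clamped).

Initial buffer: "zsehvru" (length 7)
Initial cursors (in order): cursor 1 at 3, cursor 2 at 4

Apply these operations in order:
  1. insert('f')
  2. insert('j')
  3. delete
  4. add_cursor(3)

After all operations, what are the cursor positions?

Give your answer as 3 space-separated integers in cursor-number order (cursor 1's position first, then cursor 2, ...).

Answer: 4 6 3

Derivation:
After op 1 (insert('f')): buffer="zsefhfvru" (len 9), cursors c1@4 c2@6, authorship ...1.2...
After op 2 (insert('j')): buffer="zsefjhfjvru" (len 11), cursors c1@5 c2@8, authorship ...11.22...
After op 3 (delete): buffer="zsefhfvru" (len 9), cursors c1@4 c2@6, authorship ...1.2...
After op 4 (add_cursor(3)): buffer="zsefhfvru" (len 9), cursors c3@3 c1@4 c2@6, authorship ...1.2...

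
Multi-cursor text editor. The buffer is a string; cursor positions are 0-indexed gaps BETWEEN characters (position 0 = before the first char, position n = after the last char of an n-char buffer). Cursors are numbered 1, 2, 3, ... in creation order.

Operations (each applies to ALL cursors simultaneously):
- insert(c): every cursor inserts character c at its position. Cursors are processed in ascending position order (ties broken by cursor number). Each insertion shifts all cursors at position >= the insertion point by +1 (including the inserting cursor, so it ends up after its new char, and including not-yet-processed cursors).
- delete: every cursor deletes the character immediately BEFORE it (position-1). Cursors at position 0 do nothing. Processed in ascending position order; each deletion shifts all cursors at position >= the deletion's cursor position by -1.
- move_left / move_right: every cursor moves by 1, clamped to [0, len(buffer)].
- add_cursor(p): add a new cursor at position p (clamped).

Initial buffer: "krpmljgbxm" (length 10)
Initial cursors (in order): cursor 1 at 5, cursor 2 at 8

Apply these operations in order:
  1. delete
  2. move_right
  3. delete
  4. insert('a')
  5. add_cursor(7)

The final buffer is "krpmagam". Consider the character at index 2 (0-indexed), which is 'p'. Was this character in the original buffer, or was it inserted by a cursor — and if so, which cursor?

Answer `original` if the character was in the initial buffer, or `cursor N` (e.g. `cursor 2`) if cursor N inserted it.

Answer: original

Derivation:
After op 1 (delete): buffer="krpmjgxm" (len 8), cursors c1@4 c2@6, authorship ........
After op 2 (move_right): buffer="krpmjgxm" (len 8), cursors c1@5 c2@7, authorship ........
After op 3 (delete): buffer="krpmgm" (len 6), cursors c1@4 c2@5, authorship ......
After op 4 (insert('a')): buffer="krpmagam" (len 8), cursors c1@5 c2@7, authorship ....1.2.
After op 5 (add_cursor(7)): buffer="krpmagam" (len 8), cursors c1@5 c2@7 c3@7, authorship ....1.2.
Authorship (.=original, N=cursor N): . . . . 1 . 2 .
Index 2: author = original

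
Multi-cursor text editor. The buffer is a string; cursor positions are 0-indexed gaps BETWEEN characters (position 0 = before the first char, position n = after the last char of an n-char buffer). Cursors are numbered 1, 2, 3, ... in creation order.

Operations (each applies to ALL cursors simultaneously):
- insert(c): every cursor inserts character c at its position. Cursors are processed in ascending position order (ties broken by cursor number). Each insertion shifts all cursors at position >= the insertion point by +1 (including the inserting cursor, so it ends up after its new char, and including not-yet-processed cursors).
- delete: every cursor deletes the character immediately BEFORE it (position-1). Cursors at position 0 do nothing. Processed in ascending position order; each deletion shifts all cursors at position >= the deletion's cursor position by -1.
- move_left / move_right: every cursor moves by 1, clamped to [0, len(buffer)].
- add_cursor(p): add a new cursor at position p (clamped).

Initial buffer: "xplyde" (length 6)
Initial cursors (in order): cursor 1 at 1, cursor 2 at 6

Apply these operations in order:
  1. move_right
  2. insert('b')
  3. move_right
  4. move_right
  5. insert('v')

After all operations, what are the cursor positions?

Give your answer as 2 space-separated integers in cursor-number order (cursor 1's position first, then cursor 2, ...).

After op 1 (move_right): buffer="xplyde" (len 6), cursors c1@2 c2@6, authorship ......
After op 2 (insert('b')): buffer="xpblydeb" (len 8), cursors c1@3 c2@8, authorship ..1....2
After op 3 (move_right): buffer="xpblydeb" (len 8), cursors c1@4 c2@8, authorship ..1....2
After op 4 (move_right): buffer="xpblydeb" (len 8), cursors c1@5 c2@8, authorship ..1....2
After op 5 (insert('v')): buffer="xpblyvdebv" (len 10), cursors c1@6 c2@10, authorship ..1..1..22

Answer: 6 10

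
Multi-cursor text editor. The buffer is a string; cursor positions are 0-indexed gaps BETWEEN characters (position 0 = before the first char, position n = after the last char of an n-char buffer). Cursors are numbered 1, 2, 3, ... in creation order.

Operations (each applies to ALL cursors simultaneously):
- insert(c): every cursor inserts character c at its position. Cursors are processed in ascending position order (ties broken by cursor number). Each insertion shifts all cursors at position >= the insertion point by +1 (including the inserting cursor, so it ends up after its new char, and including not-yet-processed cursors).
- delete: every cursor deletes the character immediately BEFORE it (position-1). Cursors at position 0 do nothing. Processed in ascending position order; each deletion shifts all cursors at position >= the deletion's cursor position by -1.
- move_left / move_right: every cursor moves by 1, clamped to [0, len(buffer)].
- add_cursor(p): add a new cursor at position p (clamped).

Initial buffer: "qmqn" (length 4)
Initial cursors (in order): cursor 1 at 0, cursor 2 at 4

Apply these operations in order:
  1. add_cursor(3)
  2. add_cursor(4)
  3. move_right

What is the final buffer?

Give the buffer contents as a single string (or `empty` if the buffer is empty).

Answer: qmqn

Derivation:
After op 1 (add_cursor(3)): buffer="qmqn" (len 4), cursors c1@0 c3@3 c2@4, authorship ....
After op 2 (add_cursor(4)): buffer="qmqn" (len 4), cursors c1@0 c3@3 c2@4 c4@4, authorship ....
After op 3 (move_right): buffer="qmqn" (len 4), cursors c1@1 c2@4 c3@4 c4@4, authorship ....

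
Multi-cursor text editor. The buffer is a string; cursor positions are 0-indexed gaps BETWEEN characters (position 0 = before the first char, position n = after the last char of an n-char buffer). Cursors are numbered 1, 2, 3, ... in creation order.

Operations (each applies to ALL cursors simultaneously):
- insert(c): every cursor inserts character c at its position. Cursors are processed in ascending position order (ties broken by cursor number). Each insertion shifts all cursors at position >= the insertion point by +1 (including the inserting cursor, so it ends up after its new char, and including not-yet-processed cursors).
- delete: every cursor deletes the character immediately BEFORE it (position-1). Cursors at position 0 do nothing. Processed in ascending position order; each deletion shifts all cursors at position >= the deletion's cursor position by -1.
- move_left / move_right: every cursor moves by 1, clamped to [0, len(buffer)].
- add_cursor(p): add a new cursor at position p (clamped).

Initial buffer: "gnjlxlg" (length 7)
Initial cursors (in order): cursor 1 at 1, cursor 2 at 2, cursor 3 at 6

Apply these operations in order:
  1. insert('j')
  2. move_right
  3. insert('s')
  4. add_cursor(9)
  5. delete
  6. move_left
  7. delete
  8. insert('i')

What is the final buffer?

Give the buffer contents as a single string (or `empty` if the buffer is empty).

After op 1 (insert('j')): buffer="gjnjjlxljg" (len 10), cursors c1@2 c2@4 c3@9, authorship .1.2....3.
After op 2 (move_right): buffer="gjnjjlxljg" (len 10), cursors c1@3 c2@5 c3@10, authorship .1.2....3.
After op 3 (insert('s')): buffer="gjnsjjslxljgs" (len 13), cursors c1@4 c2@7 c3@13, authorship .1.12.2...3.3
After op 4 (add_cursor(9)): buffer="gjnsjjslxljgs" (len 13), cursors c1@4 c2@7 c4@9 c3@13, authorship .1.12.2...3.3
After op 5 (delete): buffer="gjnjjlljg" (len 9), cursors c1@3 c2@5 c4@6 c3@9, authorship .1.2...3.
After op 6 (move_left): buffer="gjnjjlljg" (len 9), cursors c1@2 c2@4 c4@5 c3@8, authorship .1.2...3.
After op 7 (delete): buffer="gnllg" (len 5), cursors c1@1 c2@2 c4@2 c3@4, authorship .....
After op 8 (insert('i')): buffer="giniillig" (len 9), cursors c1@2 c2@5 c4@5 c3@8, authorship .1.24..3.

Answer: giniillig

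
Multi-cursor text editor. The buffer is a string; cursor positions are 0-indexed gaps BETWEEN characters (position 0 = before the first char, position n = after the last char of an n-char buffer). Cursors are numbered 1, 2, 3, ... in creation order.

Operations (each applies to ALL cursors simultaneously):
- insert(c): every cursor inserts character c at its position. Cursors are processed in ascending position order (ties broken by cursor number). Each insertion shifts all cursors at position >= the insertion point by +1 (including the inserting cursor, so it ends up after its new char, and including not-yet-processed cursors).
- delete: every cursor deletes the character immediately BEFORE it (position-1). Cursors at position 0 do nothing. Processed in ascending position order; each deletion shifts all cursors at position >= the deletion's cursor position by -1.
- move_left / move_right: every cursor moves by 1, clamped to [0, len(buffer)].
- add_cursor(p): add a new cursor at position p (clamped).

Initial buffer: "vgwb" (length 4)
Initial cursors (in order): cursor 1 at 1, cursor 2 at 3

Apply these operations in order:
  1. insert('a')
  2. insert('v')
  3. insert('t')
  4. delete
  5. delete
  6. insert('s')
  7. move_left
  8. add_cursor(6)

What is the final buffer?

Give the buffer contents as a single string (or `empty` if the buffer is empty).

Answer: vasgwasb

Derivation:
After op 1 (insert('a')): buffer="vagwab" (len 6), cursors c1@2 c2@5, authorship .1..2.
After op 2 (insert('v')): buffer="vavgwavb" (len 8), cursors c1@3 c2@7, authorship .11..22.
After op 3 (insert('t')): buffer="vavtgwavtb" (len 10), cursors c1@4 c2@9, authorship .111..222.
After op 4 (delete): buffer="vavgwavb" (len 8), cursors c1@3 c2@7, authorship .11..22.
After op 5 (delete): buffer="vagwab" (len 6), cursors c1@2 c2@5, authorship .1..2.
After op 6 (insert('s')): buffer="vasgwasb" (len 8), cursors c1@3 c2@7, authorship .11..22.
After op 7 (move_left): buffer="vasgwasb" (len 8), cursors c1@2 c2@6, authorship .11..22.
After op 8 (add_cursor(6)): buffer="vasgwasb" (len 8), cursors c1@2 c2@6 c3@6, authorship .11..22.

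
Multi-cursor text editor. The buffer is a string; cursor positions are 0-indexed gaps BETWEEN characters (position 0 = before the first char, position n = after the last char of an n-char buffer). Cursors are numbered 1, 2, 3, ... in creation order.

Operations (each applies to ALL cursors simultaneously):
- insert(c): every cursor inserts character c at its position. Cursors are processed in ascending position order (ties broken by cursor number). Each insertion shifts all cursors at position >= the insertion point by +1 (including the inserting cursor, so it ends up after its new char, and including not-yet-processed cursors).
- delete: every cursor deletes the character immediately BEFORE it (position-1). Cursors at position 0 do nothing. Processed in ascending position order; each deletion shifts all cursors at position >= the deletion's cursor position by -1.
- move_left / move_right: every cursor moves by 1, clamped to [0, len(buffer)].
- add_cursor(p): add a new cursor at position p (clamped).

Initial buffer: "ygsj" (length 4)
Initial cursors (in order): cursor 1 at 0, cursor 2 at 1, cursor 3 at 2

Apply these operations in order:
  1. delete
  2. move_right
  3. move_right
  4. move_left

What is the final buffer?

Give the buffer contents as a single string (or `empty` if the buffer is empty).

Answer: sj

Derivation:
After op 1 (delete): buffer="sj" (len 2), cursors c1@0 c2@0 c3@0, authorship ..
After op 2 (move_right): buffer="sj" (len 2), cursors c1@1 c2@1 c3@1, authorship ..
After op 3 (move_right): buffer="sj" (len 2), cursors c1@2 c2@2 c3@2, authorship ..
After op 4 (move_left): buffer="sj" (len 2), cursors c1@1 c2@1 c3@1, authorship ..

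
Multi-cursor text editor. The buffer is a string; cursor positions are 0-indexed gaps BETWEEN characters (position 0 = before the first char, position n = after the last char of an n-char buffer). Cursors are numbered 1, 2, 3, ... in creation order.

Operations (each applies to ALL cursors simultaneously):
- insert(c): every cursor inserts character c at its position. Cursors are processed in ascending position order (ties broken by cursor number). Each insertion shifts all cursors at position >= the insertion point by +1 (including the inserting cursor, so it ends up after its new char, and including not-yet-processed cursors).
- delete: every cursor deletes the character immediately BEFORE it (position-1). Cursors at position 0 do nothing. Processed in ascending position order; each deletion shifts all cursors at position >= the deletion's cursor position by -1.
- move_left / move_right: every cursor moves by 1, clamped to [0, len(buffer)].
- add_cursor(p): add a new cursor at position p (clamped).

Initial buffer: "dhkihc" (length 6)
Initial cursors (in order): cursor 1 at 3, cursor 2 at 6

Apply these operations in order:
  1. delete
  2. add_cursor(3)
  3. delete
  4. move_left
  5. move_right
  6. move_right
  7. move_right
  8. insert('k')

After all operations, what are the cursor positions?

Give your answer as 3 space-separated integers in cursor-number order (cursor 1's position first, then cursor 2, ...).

Answer: 4 4 4

Derivation:
After op 1 (delete): buffer="dhih" (len 4), cursors c1@2 c2@4, authorship ....
After op 2 (add_cursor(3)): buffer="dhih" (len 4), cursors c1@2 c3@3 c2@4, authorship ....
After op 3 (delete): buffer="d" (len 1), cursors c1@1 c2@1 c3@1, authorship .
After op 4 (move_left): buffer="d" (len 1), cursors c1@0 c2@0 c3@0, authorship .
After op 5 (move_right): buffer="d" (len 1), cursors c1@1 c2@1 c3@1, authorship .
After op 6 (move_right): buffer="d" (len 1), cursors c1@1 c2@1 c3@1, authorship .
After op 7 (move_right): buffer="d" (len 1), cursors c1@1 c2@1 c3@1, authorship .
After op 8 (insert('k')): buffer="dkkk" (len 4), cursors c1@4 c2@4 c3@4, authorship .123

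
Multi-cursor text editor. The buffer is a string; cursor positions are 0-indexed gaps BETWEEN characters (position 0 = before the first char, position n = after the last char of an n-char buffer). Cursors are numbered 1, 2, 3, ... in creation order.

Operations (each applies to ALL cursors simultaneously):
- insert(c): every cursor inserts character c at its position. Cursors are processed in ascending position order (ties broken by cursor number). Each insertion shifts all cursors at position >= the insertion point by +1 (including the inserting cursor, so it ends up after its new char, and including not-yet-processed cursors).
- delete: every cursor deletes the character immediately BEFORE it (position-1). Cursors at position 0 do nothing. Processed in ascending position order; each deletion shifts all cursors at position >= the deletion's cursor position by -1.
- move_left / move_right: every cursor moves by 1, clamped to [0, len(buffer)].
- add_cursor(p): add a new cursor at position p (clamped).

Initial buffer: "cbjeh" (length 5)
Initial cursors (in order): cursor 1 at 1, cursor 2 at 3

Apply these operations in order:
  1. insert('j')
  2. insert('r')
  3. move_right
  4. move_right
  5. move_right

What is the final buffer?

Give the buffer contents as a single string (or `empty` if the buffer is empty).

Answer: cjrbjjreh

Derivation:
After op 1 (insert('j')): buffer="cjbjjeh" (len 7), cursors c1@2 c2@5, authorship .1..2..
After op 2 (insert('r')): buffer="cjrbjjreh" (len 9), cursors c1@3 c2@7, authorship .11..22..
After op 3 (move_right): buffer="cjrbjjreh" (len 9), cursors c1@4 c2@8, authorship .11..22..
After op 4 (move_right): buffer="cjrbjjreh" (len 9), cursors c1@5 c2@9, authorship .11..22..
After op 5 (move_right): buffer="cjrbjjreh" (len 9), cursors c1@6 c2@9, authorship .11..22..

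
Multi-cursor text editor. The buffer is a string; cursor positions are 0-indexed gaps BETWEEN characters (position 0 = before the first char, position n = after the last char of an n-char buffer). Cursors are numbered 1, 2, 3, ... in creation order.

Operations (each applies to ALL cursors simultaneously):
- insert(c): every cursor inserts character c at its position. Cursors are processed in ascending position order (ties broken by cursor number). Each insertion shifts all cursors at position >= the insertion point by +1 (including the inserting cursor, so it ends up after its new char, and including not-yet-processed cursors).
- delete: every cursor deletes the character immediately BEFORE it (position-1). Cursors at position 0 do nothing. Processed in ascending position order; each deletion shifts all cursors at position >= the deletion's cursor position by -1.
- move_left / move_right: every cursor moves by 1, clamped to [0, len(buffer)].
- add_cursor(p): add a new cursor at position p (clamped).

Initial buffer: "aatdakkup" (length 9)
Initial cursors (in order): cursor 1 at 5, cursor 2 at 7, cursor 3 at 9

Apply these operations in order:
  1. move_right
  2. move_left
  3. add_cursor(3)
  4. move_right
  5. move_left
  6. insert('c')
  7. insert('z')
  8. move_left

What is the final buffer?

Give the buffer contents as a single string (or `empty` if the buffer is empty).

Answer: aatczdaczkkczuczp

Derivation:
After op 1 (move_right): buffer="aatdakkup" (len 9), cursors c1@6 c2@8 c3@9, authorship .........
After op 2 (move_left): buffer="aatdakkup" (len 9), cursors c1@5 c2@7 c3@8, authorship .........
After op 3 (add_cursor(3)): buffer="aatdakkup" (len 9), cursors c4@3 c1@5 c2@7 c3@8, authorship .........
After op 4 (move_right): buffer="aatdakkup" (len 9), cursors c4@4 c1@6 c2@8 c3@9, authorship .........
After op 5 (move_left): buffer="aatdakkup" (len 9), cursors c4@3 c1@5 c2@7 c3@8, authorship .........
After op 6 (insert('c')): buffer="aatcdackkcucp" (len 13), cursors c4@4 c1@7 c2@10 c3@12, authorship ...4..1..2.3.
After op 7 (insert('z')): buffer="aatczdaczkkczuczp" (len 17), cursors c4@5 c1@9 c2@13 c3@16, authorship ...44..11..22.33.
After op 8 (move_left): buffer="aatczdaczkkczuczp" (len 17), cursors c4@4 c1@8 c2@12 c3@15, authorship ...44..11..22.33.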